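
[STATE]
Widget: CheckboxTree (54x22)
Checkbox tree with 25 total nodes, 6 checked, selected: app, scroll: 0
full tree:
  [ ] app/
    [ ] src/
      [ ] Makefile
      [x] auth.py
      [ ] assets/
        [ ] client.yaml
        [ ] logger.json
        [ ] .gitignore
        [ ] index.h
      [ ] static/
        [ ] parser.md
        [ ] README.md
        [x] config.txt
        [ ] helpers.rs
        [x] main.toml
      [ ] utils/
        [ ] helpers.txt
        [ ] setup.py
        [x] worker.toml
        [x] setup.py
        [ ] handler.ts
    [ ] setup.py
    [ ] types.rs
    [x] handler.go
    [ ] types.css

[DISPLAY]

>[-] app/                                             
   [-] src/                                           
     [ ] Makefile                                     
     [x] auth.py                                      
     [ ] assets/                                      
       [ ] client.yaml                                
       [ ] logger.json                                
       [ ] .gitignore                                 
       [ ] index.h                                    
     [-] static/                                      
       [ ] parser.md                                  
       [ ] README.md                                  
       [x] config.txt                                 
       [ ] helpers.rs                                 
       [x] main.toml                                  
     [-] utils/                                       
       [ ] helpers.txt                                
       [ ] setup.py                                   
       [x] worker.toml                                
       [x] setup.py                                   
       [ ] handler.ts                                 
   [ ] setup.py                                       


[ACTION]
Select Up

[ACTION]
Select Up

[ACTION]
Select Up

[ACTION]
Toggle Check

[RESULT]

>[x] app/                                             
   [x] src/                                           
     [x] Makefile                                     
     [x] auth.py                                      
     [x] assets/                                      
       [x] client.yaml                                
       [x] logger.json                                
       [x] .gitignore                                 
       [x] index.h                                    
     [x] static/                                      
       [x] parser.md                                  
       [x] README.md                                  
       [x] config.txt                                 
       [x] helpers.rs                                 
       [x] main.toml                                  
     [x] utils/                                       
       [x] helpers.txt                                
       [x] setup.py                                   
       [x] worker.toml                                
       [x] setup.py                                   
       [x] handler.ts                                 
   [x] setup.py                                       


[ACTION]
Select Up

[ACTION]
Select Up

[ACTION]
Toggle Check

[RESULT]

>[ ] app/                                             
   [ ] src/                                           
     [ ] Makefile                                     
     [ ] auth.py                                      
     [ ] assets/                                      
       [ ] client.yaml                                
       [ ] logger.json                                
       [ ] .gitignore                                 
       [ ] index.h                                    
     [ ] static/                                      
       [ ] parser.md                                  
       [ ] README.md                                  
       [ ] config.txt                                 
       [ ] helpers.rs                                 
       [ ] main.toml                                  
     [ ] utils/                                       
       [ ] helpers.txt                                
       [ ] setup.py                                   
       [ ] worker.toml                                
       [ ] setup.py                                   
       [ ] handler.ts                                 
   [ ] setup.py                                       


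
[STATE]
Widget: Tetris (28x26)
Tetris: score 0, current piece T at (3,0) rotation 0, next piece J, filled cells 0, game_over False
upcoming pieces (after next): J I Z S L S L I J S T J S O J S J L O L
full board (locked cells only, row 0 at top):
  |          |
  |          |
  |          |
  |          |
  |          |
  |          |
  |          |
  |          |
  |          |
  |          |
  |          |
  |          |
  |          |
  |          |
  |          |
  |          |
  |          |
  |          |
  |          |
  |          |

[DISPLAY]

    ▒     │Next:            
   ▒▒▒    │█                
          │███              
          │                 
          │                 
          │                 
          │Score:           
          │0                
          │                 
          │                 
          │                 
          │                 
          │                 
          │                 
          │                 
          │                 
          │                 
          │                 
          │                 
          │                 
          │                 
          │                 
          │                 
          │                 
          │                 
          │                 


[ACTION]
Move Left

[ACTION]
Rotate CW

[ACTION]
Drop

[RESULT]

          │Next:            
  ▒       │█                
  ▒▒      │███              
  ▒       │                 
          │                 
          │                 
          │Score:           
          │0                
          │                 
          │                 
          │                 
          │                 
          │                 
          │                 
          │                 
          │                 
          │                 
          │                 
          │                 
          │                 
          │                 
          │                 
          │                 
          │                 
          │                 
          │                 


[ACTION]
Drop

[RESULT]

          │Next:            
          │█                
  ▒       │███              
  ▒▒      │                 
  ▒       │                 
          │                 
          │Score:           
          │0                
          │                 
          │                 
          │                 
          │                 
          │                 
          │                 
          │                 
          │                 
          │                 
          │                 
          │                 
          │                 
          │                 
          │                 
          │                 
          │                 
          │                 
          │                 


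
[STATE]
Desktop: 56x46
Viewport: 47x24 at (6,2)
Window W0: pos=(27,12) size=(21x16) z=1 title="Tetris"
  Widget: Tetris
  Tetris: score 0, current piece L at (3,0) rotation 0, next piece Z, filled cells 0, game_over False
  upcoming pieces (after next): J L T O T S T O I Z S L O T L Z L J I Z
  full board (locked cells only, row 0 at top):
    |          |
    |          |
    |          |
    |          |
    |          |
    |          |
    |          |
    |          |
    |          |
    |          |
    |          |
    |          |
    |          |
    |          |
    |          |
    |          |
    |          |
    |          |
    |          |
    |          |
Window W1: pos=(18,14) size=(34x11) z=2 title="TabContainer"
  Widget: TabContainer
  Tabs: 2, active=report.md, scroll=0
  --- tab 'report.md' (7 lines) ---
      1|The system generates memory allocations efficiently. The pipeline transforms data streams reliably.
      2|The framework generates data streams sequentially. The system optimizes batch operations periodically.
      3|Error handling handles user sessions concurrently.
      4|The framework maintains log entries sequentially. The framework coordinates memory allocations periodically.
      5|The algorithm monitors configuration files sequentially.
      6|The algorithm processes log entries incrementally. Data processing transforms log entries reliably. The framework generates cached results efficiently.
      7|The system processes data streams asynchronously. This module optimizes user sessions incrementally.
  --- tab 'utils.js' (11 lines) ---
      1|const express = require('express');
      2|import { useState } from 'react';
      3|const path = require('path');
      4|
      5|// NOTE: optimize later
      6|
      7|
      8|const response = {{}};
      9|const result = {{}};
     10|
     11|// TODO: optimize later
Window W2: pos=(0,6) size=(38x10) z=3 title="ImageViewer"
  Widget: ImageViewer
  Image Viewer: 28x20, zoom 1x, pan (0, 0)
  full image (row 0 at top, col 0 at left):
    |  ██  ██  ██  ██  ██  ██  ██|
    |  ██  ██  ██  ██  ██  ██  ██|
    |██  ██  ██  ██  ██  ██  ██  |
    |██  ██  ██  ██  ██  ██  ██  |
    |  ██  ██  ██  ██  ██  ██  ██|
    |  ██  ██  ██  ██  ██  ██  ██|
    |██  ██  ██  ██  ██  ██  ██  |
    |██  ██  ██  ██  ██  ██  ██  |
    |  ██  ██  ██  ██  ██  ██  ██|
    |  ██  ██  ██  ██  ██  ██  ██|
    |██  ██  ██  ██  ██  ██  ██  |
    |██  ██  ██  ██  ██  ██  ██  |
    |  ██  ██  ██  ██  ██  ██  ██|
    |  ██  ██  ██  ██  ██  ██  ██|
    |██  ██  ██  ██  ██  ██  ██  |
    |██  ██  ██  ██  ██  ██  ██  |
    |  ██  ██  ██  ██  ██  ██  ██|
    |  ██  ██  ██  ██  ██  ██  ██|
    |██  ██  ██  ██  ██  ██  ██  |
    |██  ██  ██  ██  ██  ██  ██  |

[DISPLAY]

                                               
                                               
                                               
                                               
━━━━━━━━━━━━━━━━━━━━━━━━━━━━━━━┓               
eViewer                        ┃               
───────────────────────────────┨               
 ██  ██  ██  ██  ██  ██        ┃               
 ██  ██  ██  ██  ██  ██        ┃               
█  ██  ██  ██  ██  ██          ┃               
█  ██  ██  ██  ██  ██          ┃━━━━━━━━━┓     
 ██  ██  ██  ██  ██  ██        ┃         ┃     
 ██  ██  ██  ██  ██  ██        ┃━━━━━━━━━━━━━┓ 
━━━━━━━━━━━━━━━━━━━━━━━━━━━━━━━┛             ┃ 
            ┠────────────────────────────────┨ 
            ┃[report.md]│ utils.js           ┃ 
            ┃────────────────────────────────┃ 
            ┃The system generates memory allo┃ 
            ┃The framework generates data str┃ 
            ┃Error handling handles user sess┃ 
            ┃The framework maintains log entr┃ 
            ┃The algorithm monitors configura┃ 
            ┗━━━━━━━━━━━━━━━━━━━━━━━━━━━━━━━━┛ 
                     ┃          │        ┃     


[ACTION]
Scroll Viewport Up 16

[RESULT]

                                               
                                               
                                               
                                               
                                               
                                               
━━━━━━━━━━━━━━━━━━━━━━━━━━━━━━━┓               
eViewer                        ┃               
───────────────────────────────┨               
 ██  ██  ██  ██  ██  ██        ┃               
 ██  ██  ██  ██  ██  ██        ┃               
█  ██  ██  ██  ██  ██          ┃               
█  ██  ██  ██  ██  ██          ┃━━━━━━━━━┓     
 ██  ██  ██  ██  ██  ██        ┃         ┃     
 ██  ██  ██  ██  ██  ██        ┃━━━━━━━━━━━━━┓ 
━━━━━━━━━━━━━━━━━━━━━━━━━━━━━━━┛             ┃ 
            ┠────────────────────────────────┨ 
            ┃[report.md]│ utils.js           ┃ 
            ┃────────────────────────────────┃ 
            ┃The system generates memory allo┃ 
            ┃The framework generates data str┃ 
            ┃Error handling handles user sess┃ 
            ┃The framework maintains log entr┃ 
            ┃The algorithm monitors configura┃ 


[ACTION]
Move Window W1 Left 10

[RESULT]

                                               
                                               
                                               
                                               
                                               
                                               
━━━━━━━━━━━━━━━━━━━━━━━━━━━━━━━┓               
eViewer                        ┃               
───────────────────────────────┨               
 ██  ██  ██  ██  ██  ██        ┃               
 ██  ██  ██  ██  ██  ██        ┃               
█  ██  ██  ██  ██  ██          ┃               
█  ██  ██  ██  ██  ██          ┃━━━━━━━━━┓     
 ██  ██  ██  ██  ██  ██        ┃         ┃     
 ██  ██  ██  ██  ██  ██        ┃━━━┓─────┨     
━━━━━━━━━━━━━━━━━━━━━━━━━━━━━━━┛   ┃t:   ┃     
  ┠────────────────────────────────┨     ┃     
  ┃[report.md]│ utils.js           ┃     ┃     
  ┃────────────────────────────────┃     ┃     
  ┃The system generates memory allo┃     ┃     
  ┃The framework generates data str┃     ┃     
  ┃Error handling handles user sess┃re:  ┃     
  ┃The framework maintains log entr┃     ┃     
  ┃The algorithm monitors configura┃     ┃     


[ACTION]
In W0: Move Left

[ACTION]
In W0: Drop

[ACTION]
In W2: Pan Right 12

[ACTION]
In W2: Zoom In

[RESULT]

                                               
                                               
                                               
                                               
                                               
                                               
━━━━━━━━━━━━━━━━━━━━━━━━━━━━━━━┓               
eViewer                        ┃               
───────────────────────────────┨               
   ████    ████    ████    ████┃               
   ████    ████    ████    ████┃               
   ████    ████    ████    ████┃               
   ████    ████    ████    ████┃━━━━━━━━━┓     
███    ████    ████    ████    ┃         ┃     
███    ████    ████    ████    ┃━━━┓─────┨     
━━━━━━━━━━━━━━━━━━━━━━━━━━━━━━━┛   ┃t:   ┃     
  ┠────────────────────────────────┨     ┃     
  ┃[report.md]│ utils.js           ┃     ┃     
  ┃────────────────────────────────┃     ┃     
  ┃The system generates memory allo┃     ┃     
  ┃The framework generates data str┃     ┃     
  ┃Error handling handles user sess┃re:  ┃     
  ┃The framework maintains log entr┃     ┃     
  ┃The algorithm monitors configura┃     ┃     


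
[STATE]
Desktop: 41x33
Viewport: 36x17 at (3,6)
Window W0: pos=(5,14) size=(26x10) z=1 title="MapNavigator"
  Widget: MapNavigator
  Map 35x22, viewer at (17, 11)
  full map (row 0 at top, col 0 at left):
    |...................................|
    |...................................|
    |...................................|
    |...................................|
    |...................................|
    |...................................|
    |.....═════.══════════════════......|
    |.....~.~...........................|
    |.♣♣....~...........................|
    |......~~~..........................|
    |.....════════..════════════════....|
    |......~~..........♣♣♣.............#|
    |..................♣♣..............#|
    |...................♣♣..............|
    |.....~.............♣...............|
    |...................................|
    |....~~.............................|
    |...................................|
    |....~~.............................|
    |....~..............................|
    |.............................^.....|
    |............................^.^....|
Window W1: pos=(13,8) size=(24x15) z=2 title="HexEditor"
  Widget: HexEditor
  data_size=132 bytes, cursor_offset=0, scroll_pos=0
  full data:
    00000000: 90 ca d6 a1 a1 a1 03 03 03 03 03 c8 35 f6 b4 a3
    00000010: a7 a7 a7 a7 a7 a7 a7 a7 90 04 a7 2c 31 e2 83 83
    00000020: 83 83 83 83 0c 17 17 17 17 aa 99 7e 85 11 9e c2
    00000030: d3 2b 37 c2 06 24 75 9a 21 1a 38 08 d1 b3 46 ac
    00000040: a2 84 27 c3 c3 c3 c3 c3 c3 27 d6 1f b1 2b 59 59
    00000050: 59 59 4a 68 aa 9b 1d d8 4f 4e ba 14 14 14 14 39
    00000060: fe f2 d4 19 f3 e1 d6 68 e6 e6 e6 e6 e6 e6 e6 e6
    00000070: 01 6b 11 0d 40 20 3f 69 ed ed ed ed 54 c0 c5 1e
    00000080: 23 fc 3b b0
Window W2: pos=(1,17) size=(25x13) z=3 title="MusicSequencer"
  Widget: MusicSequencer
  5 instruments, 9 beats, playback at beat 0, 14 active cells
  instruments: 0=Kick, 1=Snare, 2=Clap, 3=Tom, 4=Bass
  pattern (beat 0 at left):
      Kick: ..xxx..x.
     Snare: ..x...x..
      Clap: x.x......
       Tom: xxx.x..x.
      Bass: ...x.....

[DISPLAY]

                                    
                                    
          ┏━━━━━━━━━━━━━━━━━━━━━━┓  
          ┃ HexEditor            ┃  
          ┠──────────────────────┨  
          ┃00000000  90 ca d6 a1 ┃  
          ┃00000010  a7 a7 a7 a7 ┃  
          ┃00000020  83 83 83 83 ┃  
  ┏━━━━━━━┃00000030  d3 2b 37 c2 ┃  
  ┃ MapNav┃00000040  a2 84 27 c3 ┃  
  ┠───────┃00000050  59 59 4a 68 ┃  
━━━━━━━━━━━━━━━━━━━━━━┓ f2 d4 19 ┃  
MusicSequencer        ┃ 6b 11 0d ┃  
──────────────────────┨ fc 3b b0 ┃  
     ▼12345678        ┃          ┃  
 Kick··███··█·        ┃          ┃  
Snare··█···█··        ┃━━━━━━━━━━┛  


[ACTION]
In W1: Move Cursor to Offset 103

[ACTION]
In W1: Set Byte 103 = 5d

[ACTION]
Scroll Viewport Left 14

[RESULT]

                                    
                                    
             ┏━━━━━━━━━━━━━━━━━━━━━━
             ┃ HexEditor            
             ┠──────────────────────
             ┃00000000  90 ca d6 a1 
             ┃00000010  a7 a7 a7 a7 
             ┃00000020  83 83 83 83 
     ┏━━━━━━━┃00000030  d3 2b 37 c2 
     ┃ MapNav┃00000040  a2 84 27 c3 
     ┠───────┃00000050  59 59 4a 68 
 ┏━━━━━━━━━━━━━━━━━━━━━━━┓ f2 d4 19 
 ┃ MusicSequencer        ┃ 6b 11 0d 
 ┠───────────────────────┨ fc 3b b0 
 ┃      ▼12345678        ┃          
 ┃  Kick··███··█·        ┃          
 ┃ Snare··█···█··        ┃━━━━━━━━━━


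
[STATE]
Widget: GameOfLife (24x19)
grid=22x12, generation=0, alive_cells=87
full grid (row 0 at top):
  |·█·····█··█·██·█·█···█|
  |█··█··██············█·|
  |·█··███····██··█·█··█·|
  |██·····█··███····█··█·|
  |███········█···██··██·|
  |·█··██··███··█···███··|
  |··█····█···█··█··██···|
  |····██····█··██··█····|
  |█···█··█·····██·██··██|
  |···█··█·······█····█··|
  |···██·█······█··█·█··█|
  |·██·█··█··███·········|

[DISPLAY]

Gen: 0                  
·█·····█··█·██·█·█···█  
█··█··██············█·  
·█··███····██··█·█··█·  
██·····█··███····█··█·  
███········█···██··██·  
·█··██··███··█···███··  
··█····█···█··█··██···  
····██····█··██··█····  
█···█··█·····██·██··██  
···█··█·······█····█··  
···██·█······█··█·█··█  
·██·█··█··███·········  
                        
                        
                        
                        
                        
                        


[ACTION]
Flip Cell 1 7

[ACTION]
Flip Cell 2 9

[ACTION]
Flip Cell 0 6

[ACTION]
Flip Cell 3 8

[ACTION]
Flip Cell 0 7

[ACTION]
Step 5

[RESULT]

Gen: 5                  
········█······█··█···  
█········██···██······  
█·█·█·█·█···██·█·█·██·  
█·█······█·····██···█·  
····██████·····█······  
██·██··██·█·········██  
██·██·····█···█·██··█·  
██·██·····█·····█···██  
·█·██·····██····█···██  
···██···············█·  
··██··█·····███·······  
····███···············  
                        
                        
                        
                        
                        
                        


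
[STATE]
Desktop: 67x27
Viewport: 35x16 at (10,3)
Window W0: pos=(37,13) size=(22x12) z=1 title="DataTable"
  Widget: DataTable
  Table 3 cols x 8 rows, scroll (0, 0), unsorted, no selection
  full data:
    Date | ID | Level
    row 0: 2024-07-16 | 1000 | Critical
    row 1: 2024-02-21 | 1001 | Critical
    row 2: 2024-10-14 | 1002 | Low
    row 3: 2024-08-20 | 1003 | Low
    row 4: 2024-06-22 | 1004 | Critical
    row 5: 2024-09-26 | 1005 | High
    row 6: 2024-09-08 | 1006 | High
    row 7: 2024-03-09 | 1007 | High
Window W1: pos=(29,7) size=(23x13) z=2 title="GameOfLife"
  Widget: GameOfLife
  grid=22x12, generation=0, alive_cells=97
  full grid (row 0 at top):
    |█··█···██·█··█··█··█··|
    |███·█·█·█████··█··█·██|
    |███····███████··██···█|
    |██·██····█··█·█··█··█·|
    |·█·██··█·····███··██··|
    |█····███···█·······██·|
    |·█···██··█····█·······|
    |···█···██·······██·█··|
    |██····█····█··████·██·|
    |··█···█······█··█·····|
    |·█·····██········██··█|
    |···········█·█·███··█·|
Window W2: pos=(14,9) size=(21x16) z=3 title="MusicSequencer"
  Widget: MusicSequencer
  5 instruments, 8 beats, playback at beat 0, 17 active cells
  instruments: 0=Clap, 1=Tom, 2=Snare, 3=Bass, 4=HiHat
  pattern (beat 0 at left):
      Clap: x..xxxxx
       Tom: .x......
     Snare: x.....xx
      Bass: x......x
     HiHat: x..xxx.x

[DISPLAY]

                                   
                                   
                                   
                                   
                   ┏━━━━━━━━━━━━━━━
                   ┃ GameOfLife    
    ┏━━━━━━━━━━━━━━━━━━━┓──────────
    ┃ MusicSequencer    ┃0         
    ┠───────────────────┨··███████·
    ┃      ▼1234567     ┃····█··█·█
    ┃  Clap█··█████     ┃··█·····██
    ┃   Tom·█······     ┃███···█···
    ┃ Snare█·····██     ┃██··█····█
    ┃  Bass█······█     ┃··██······
    ┃ HiHat█··███·█     ┃·█····█··█
    ┃                   ┃·█······█·


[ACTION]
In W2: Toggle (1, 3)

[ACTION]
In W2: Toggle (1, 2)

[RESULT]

                                   
                                   
                                   
                                   
                   ┏━━━━━━━━━━━━━━━
                   ┃ GameOfLife    
    ┏━━━━━━━━━━━━━━━━━━━┓──────────
    ┃ MusicSequencer    ┃0         
    ┠───────────────────┨··███████·
    ┃      ▼1234567     ┃····█··█·█
    ┃  Clap█··█████     ┃··█·····██
    ┃   Tom·███····     ┃███···█···
    ┃ Snare█·····██     ┃██··█····█
    ┃  Bass█······█     ┃··██······
    ┃ HiHat█··███·█     ┃·█····█··█
    ┃                   ┃·█······█·


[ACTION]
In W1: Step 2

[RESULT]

                                   
                                   
                                   
                                   
                   ┏━━━━━━━━━━━━━━━
                   ┃ GameOfLife    
    ┏━━━━━━━━━━━━━━━━━━━┓──────────
    ┃ MusicSequencer    ┃2         
    ┠───────────────────┨█·██·····█
    ┃      ▼1234567     ┃█·█·······
    ┃  Clap█··█████     ┃·█··█··██·
    ┃   Tom·███····     ┃·███···██·
    ┃ Snare█·····██     ┃█········█
    ┃  Bass█······█     ┃█·█·······
    ┃ HiHat█··███·█     ┃██······██
    ┃                   ┃·██······█


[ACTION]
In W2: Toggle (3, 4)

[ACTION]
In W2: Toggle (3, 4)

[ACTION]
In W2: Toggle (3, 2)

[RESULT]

                                   
                                   
                                   
                                   
                   ┏━━━━━━━━━━━━━━━
                   ┃ GameOfLife    
    ┏━━━━━━━━━━━━━━━━━━━┓──────────
    ┃ MusicSequencer    ┃2         
    ┠───────────────────┨█·██·····█
    ┃      ▼1234567     ┃█·█·······
    ┃  Clap█··█████     ┃·█··█··██·
    ┃   Tom·███····     ┃·███···██·
    ┃ Snare█·····██     ┃█········█
    ┃  Bass█·█····█     ┃█·█·······
    ┃ HiHat█··███·█     ┃██······██
    ┃                   ┃·██······█


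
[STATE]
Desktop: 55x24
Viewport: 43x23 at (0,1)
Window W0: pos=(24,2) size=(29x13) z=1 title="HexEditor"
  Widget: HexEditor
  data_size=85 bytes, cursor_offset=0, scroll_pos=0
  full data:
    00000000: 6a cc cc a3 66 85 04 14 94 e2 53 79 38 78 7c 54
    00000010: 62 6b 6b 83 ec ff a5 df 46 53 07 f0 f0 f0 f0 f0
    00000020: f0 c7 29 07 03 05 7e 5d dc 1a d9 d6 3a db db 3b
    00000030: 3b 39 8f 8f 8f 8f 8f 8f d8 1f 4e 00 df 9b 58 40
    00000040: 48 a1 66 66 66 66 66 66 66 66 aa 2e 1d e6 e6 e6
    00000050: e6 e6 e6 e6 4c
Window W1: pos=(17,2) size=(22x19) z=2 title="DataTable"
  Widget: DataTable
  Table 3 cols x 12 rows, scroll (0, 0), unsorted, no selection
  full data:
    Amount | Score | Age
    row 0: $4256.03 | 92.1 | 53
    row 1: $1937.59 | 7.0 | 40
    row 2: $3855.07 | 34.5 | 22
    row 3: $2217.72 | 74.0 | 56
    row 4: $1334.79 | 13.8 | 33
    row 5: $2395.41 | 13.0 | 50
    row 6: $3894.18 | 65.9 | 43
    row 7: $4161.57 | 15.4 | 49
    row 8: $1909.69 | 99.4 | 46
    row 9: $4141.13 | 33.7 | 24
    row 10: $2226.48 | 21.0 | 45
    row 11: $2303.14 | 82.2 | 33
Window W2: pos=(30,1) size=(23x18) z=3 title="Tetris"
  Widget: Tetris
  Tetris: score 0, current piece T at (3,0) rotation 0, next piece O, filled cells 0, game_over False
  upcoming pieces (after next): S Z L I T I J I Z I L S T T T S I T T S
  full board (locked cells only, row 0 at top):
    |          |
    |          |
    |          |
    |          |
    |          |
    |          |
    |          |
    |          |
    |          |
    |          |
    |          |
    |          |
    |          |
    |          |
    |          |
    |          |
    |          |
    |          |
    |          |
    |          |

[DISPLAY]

                              ┏━━━━━━━━━━━━
                 ┏━━━━━━━━━━━━┃ Tetris     
                 ┃ DataTable  ┠────────────
                 ┠────────────┃          │N
                 ┃Amount  │Sco┃          │▓
                 ┃────────┼───┃          │▓
                 ┃$4256.03│92.┃          │ 
                 ┃$1937.59│7.0┃          │ 
                 ┃$3855.07│34.┃          │ 
                 ┃$2217.72│74.┃          │S
                 ┃$1334.79│13.┃          │0
                 ┃$2395.41│13.┃          │ 
                 ┃$3894.18│65.┃          │ 
                 ┃$4161.57│15.┃          │ 
                 ┃$1909.69│99.┃          │ 
                 ┃$4141.13│33.┃          │ 
                 ┃$2226.48│21.┃          │ 
                 ┃$2303.14│82.┗━━━━━━━━━━━━
                 ┃                    ┃    
                 ┗━━━━━━━━━━━━━━━━━━━━┛    
                                           
                                           
                                           


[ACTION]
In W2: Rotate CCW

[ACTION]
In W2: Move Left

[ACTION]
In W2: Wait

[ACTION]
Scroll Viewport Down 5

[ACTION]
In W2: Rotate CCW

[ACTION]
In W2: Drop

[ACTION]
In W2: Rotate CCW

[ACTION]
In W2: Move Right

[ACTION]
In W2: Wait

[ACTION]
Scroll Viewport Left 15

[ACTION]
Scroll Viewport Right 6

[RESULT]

                        ┏━━━━━━━━━━━━━━━━━━
           ┏━━━━━━━━━━━━┃ Tetris           
           ┃ DataTable  ┠──────────────────
           ┠────────────┃          │Next:  
           ┃Amount  │Sco┃          │▓▓     
           ┃────────┼───┃          │▓▓     
           ┃$4256.03│92.┃          │       
           ┃$1937.59│7.0┃          │       
           ┃$3855.07│34.┃          │       
           ┃$2217.72│74.┃          │Score: 
           ┃$1334.79│13.┃          │0      
           ┃$2395.41│13.┃          │       
           ┃$3894.18│65.┃          │       
           ┃$4161.57│15.┃          │       
           ┃$1909.69│99.┃          │       
           ┃$4141.13│33.┃          │       
           ┃$2226.48│21.┃          │       
           ┃$2303.14│82.┗━━━━━━━━━━━━━━━━━━
           ┃                    ┃          
           ┗━━━━━━━━━━━━━━━━━━━━┛          
                                           
                                           
                                           


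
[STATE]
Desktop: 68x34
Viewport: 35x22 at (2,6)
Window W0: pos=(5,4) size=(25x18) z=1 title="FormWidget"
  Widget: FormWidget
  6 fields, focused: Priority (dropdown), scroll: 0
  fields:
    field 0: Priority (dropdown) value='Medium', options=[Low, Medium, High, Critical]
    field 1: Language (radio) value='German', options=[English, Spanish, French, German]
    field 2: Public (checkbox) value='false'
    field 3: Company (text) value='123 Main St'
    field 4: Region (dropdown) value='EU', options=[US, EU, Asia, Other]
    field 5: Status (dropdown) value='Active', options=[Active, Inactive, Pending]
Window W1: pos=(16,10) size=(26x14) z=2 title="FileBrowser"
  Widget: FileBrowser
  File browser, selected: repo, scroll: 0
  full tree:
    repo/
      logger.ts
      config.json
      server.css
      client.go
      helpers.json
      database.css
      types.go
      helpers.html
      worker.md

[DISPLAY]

   ┠───────────────────────┨       
   ┃> Priority:   [Medium▼]┃       
   ┃  Language:   ( ) Engli┃       
   ┃  Public:     [ ]      ┃       
   ┃  Company:┏━━━━━━━━━━━━━━━━━━━━
   ┃  Region: ┃ FileBrowser        
   ┃  Status: ┠────────────────────
   ┃          ┃> [-] repo/         
   ┃          ┃    logger.ts       
   ┃          ┃    config.json     
   ┃          ┃    server.css      
   ┃          ┃    client.go       
   ┃          ┃    helpers.json    
   ┃          ┃    database.css    
   ┃          ┃    types.go        
   ┗━━━━━━━━━━┃    helpers.html    
              ┃    worker.md       
              ┗━━━━━━━━━━━━━━━━━━━━
                                   
                                   
                                   
                                   


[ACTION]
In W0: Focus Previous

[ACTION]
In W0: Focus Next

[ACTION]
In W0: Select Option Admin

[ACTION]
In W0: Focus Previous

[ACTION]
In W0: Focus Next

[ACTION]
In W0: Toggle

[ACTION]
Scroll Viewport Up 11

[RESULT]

                                   
                                   
                                   
                                   
   ┏━━━━━━━━━━━━━━━━━━━━━━━┓       
   ┃ FormWidget            ┃       
   ┠───────────────────────┨       
   ┃> Priority:   [Medium▼]┃       
   ┃  Language:   ( ) Engli┃       
   ┃  Public:     [ ]      ┃       
   ┃  Company:┏━━━━━━━━━━━━━━━━━━━━
   ┃  Region: ┃ FileBrowser        
   ┃  Status: ┠────────────────────
   ┃          ┃> [-] repo/         
   ┃          ┃    logger.ts       
   ┃          ┃    config.json     
   ┃          ┃    server.css      
   ┃          ┃    client.go       
   ┃          ┃    helpers.json    
   ┃          ┃    database.css    
   ┃          ┃    types.go        
   ┗━━━━━━━━━━┃    helpers.html    


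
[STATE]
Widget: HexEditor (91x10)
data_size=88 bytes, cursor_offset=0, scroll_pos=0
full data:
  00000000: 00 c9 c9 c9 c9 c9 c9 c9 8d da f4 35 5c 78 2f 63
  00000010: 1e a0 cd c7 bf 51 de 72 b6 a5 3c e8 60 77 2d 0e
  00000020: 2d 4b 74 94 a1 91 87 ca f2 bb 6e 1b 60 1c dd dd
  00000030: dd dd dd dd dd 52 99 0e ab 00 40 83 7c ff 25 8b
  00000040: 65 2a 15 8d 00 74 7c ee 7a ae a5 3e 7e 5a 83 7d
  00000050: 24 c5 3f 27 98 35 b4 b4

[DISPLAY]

00000000  00 c9 c9 c9 c9 c9 c9 c9  8d da f4 35 5c 78 2f 63  |...........5\x/c|             
00000010  1e a0 cd c7 bf 51 de 72  b6 a5 3c e8 60 77 2d 0e  |.....Q.r..<.`w-.|             
00000020  2d 4b 74 94 a1 91 87 ca  f2 bb 6e 1b 60 1c dd dd  |-Kt.......n.`...|             
00000030  dd dd dd dd dd 52 99 0e  ab 00 40 83 7c ff 25 8b  |.....R....@.|.%.|             
00000040  65 2a 15 8d 00 74 7c ee  7a ae a5 3e 7e 5a 83 7d  |e*...t|.z..>~Z.}|             
00000050  24 c5 3f 27 98 35 b4 b4                           |$.?'.5..        |             
                                                                                           
                                                                                           
                                                                                           
                                                                                           


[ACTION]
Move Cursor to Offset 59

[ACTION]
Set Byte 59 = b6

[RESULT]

00000000  00 c9 c9 c9 c9 c9 c9 c9  8d da f4 35 5c 78 2f 63  |...........5\x/c|             
00000010  1e a0 cd c7 bf 51 de 72  b6 a5 3c e8 60 77 2d 0e  |.....Q.r..<.`w-.|             
00000020  2d 4b 74 94 a1 91 87 ca  f2 bb 6e 1b 60 1c dd dd  |-Kt.......n.`...|             
00000030  dd dd dd dd dd 52 99 0e  ab 00 40 B6 7c ff 25 8b  |.....R....@.|.%.|             
00000040  65 2a 15 8d 00 74 7c ee  7a ae a5 3e 7e 5a 83 7d  |e*...t|.z..>~Z.}|             
00000050  24 c5 3f 27 98 35 b4 b4                           |$.?'.5..        |             
                                                                                           
                                                                                           
                                                                                           
                                                                                           
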